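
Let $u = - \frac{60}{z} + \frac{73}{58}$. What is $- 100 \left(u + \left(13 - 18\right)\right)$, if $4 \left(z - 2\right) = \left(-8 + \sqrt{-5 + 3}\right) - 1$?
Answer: $\frac{50 \left(- 13703 i + 217 \sqrt{2}\right)}{29 \left(i + \sqrt{2}\right)} \approx -7625.9 - 11314.0 i$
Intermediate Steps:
$z = - \frac{1}{4} + \frac{i \sqrt{2}}{4}$ ($z = 2 + \frac{\left(-8 + \sqrt{-5 + 3}\right) - 1}{4} = 2 + \frac{\left(-8 + \sqrt{-2}\right) - 1}{4} = 2 + \frac{\left(-8 + i \sqrt{2}\right) - 1}{4} = 2 + \frac{-9 + i \sqrt{2}}{4} = 2 - \left(\frac{9}{4} - \frac{i \sqrt{2}}{4}\right) = - \frac{1}{4} + \frac{i \sqrt{2}}{4} \approx -0.25 + 0.35355 i$)
$u = \frac{73}{58} - \frac{60}{- \frac{1}{4} + \frac{i \sqrt{2}}{4}}$ ($u = - \frac{60}{- \frac{1}{4} + \frac{i \sqrt{2}}{4}} + \frac{73}{58} = \frac{73}{58} - \frac{60}{- \frac{1}{4} + \frac{i \sqrt{2}}{4}} \approx 81.259 + 113.14 i$)
$- 100 \left(u + \left(13 - 18\right)\right) = - 100 \left(\left(\frac{4713}{58} + 80 i \sqrt{2}\right) + \left(13 - 18\right)\right) = - 100 \left(\left(\frac{4713}{58} + 80 i \sqrt{2}\right) - 5\right) = - 100 \left(\frac{4423}{58} + 80 i \sqrt{2}\right) = - \frac{221150}{29} - 8000 i \sqrt{2}$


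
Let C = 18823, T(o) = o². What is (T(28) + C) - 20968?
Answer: -1361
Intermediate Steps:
(T(28) + C) - 20968 = (28² + 18823) - 20968 = (784 + 18823) - 20968 = 19607 - 20968 = -1361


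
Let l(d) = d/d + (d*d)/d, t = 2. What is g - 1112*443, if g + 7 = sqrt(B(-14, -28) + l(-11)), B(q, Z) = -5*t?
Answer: -492623 + 2*I*sqrt(5) ≈ -4.9262e+5 + 4.4721*I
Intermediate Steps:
B(q, Z) = -10 (B(q, Z) = -5*2 = -10)
l(d) = 1 + d (l(d) = 1 + d**2/d = 1 + d)
g = -7 + 2*I*sqrt(5) (g = -7 + sqrt(-10 + (1 - 11)) = -7 + sqrt(-10 - 10) = -7 + sqrt(-20) = -7 + 2*I*sqrt(5) ≈ -7.0 + 4.4721*I)
g - 1112*443 = (-7 + 2*I*sqrt(5)) - 1112*443 = (-7 + 2*I*sqrt(5)) - 492616 = -492623 + 2*I*sqrt(5)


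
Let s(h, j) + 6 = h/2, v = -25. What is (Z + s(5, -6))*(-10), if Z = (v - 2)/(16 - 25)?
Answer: 5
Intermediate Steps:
Z = 3 (Z = (-25 - 2)/(16 - 25) = -27/(-9) = -27*(-1/9) = 3)
s(h, j) = -6 + h/2
(Z + s(5, -6))*(-10) = (3 + (-6 + (1/2)*5))*(-10) = (3 + (-6 + 5/2))*(-10) = (3 - 7/2)*(-10) = -1/2*(-10) = 5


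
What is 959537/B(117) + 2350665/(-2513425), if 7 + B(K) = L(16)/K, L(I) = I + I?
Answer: -56434718245536/395613095 ≈ -1.4265e+5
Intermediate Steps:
L(I) = 2*I
B(K) = -7 + 32/K (B(K) = -7 + (2*16)/K = -7 + 32/K)
959537/B(117) + 2350665/(-2513425) = 959537/(-7 + 32/117) + 2350665/(-2513425) = 959537/(-7 + 32*(1/117)) + 2350665*(-1/2513425) = 959537/(-7 + 32/117) - 470133/502685 = 959537/(-787/117) - 470133/502685 = 959537*(-117/787) - 470133/502685 = -112265829/787 - 470133/502685 = -56434718245536/395613095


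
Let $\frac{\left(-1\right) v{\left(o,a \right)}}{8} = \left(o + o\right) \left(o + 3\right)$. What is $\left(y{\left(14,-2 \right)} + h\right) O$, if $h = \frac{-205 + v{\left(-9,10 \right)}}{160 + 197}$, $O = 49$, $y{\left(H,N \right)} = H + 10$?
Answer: $\frac{52493}{51} \approx 1029.3$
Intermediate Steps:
$y{\left(H,N \right)} = 10 + H$
$v{\left(o,a \right)} = - 16 o \left(3 + o\right)$ ($v{\left(o,a \right)} = - 8 \left(o + o\right) \left(o + 3\right) = - 8 \cdot 2 o \left(3 + o\right) = - 16 o \left(3 + o\right)$)
$h = - \frac{1069}{357}$ ($h = \frac{-205 - - 144 \left(3 - 9\right)}{160 + 197} = \frac{-205 - \left(-144\right) \left(-6\right)}{357} = \left(-205 - 864\right) \frac{1}{357} = \left(-1069\right) \frac{1}{357} = - \frac{1069}{357} \approx -2.9944$)
$\left(y{\left(14,-2 \right)} + h\right) O = \left(\left(10 + 14\right) - \frac{1069}{357}\right) 49 = \left(24 - \frac{1069}{357}\right) 49 = \frac{7499}{357} \cdot 49 = \frac{52493}{51}$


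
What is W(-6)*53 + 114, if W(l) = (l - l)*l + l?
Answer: -204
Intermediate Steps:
W(l) = l (W(l) = 0*l + l = 0 + l = l)
W(-6)*53 + 114 = -6*53 + 114 = -318 + 114 = -204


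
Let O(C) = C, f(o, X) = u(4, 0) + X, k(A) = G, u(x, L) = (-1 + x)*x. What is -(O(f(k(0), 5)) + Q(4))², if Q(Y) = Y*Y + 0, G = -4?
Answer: -1089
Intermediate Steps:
Q(Y) = Y² (Q(Y) = Y² + 0 = Y²)
u(x, L) = x*(-1 + x)
k(A) = -4
f(o, X) = 12 + X (f(o, X) = 4*(-1 + 4) + X = 4*3 + X = 12 + X)
-(O(f(k(0), 5)) + Q(4))² = -((12 + 5) + 4²)² = -(17 + 16)² = -1*33² = -1*1089 = -1089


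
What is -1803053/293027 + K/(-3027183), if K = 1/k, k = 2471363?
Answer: -1927017545737283252/313173362277618369 ≈ -6.1532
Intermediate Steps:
K = 1/2471363 ≈ 4.0464e-7
-1803053/293027 + K/(-3027183) = -1803053/293027 + (1/2471363)/(-3027183) = -1803053*1/293027 + (1/2471363)*(-1/3027183) = -257579/41861 - 1/7481268060429 = -1927017545737283252/313173362277618369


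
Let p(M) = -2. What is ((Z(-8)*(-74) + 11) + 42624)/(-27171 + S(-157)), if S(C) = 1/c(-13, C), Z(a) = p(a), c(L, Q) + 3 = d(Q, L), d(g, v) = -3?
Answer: -256698/163027 ≈ -1.5746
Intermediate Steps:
c(L, Q) = -6 (c(L, Q) = -3 - 3 = -6)
Z(a) = -2
S(C) = -⅙ (S(C) = 1/(-6) = -⅙)
((Z(-8)*(-74) + 11) + 42624)/(-27171 + S(-157)) = ((-2*(-74) + 11) + 42624)/(-27171 - ⅙) = ((148 + 11) + 42624)/(-163027/6) = (159 + 42624)*(-6/163027) = 42783*(-6/163027) = -256698/163027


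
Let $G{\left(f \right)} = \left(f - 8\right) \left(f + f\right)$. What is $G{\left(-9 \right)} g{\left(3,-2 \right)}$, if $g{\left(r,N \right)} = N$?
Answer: $-612$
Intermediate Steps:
$G{\left(f \right)} = 2 f \left(-8 + f\right)$ ($G{\left(f \right)} = \left(-8 + f\right) 2 f = 2 f \left(-8 + f\right)$)
$G{\left(-9 \right)} g{\left(3,-2 \right)} = 2 \left(-9\right) \left(-8 - 9\right) \left(-2\right) = 2 \left(-9\right) \left(-17\right) \left(-2\right) = 306 \left(-2\right) = -612$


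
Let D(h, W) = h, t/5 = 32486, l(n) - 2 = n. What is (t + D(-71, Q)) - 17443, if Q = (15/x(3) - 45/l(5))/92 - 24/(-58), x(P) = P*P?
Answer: 144916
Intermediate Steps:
l(n) = 2 + n
x(P) = P**2
t = 162430 (t = 5*32486 = 162430)
Q = 5071/14007 (Q = (15/(3**2) - 45/(2 + 5))/92 - 24/(-58) = (15/9 - 45/7)*(1/92) - 24*(-1/58) = (15*(1/9) - 45*1/7)*(1/92) + 12/29 = (5/3 - 45/7)*(1/92) + 12/29 = -100/21*1/92 + 12/29 = -25/483 + 12/29 = 5071/14007 ≈ 0.36203)
(t + D(-71, Q)) - 17443 = (162430 - 71) - 17443 = 162359 - 17443 = 144916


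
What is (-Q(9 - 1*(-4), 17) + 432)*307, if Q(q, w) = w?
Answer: 127405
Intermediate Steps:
(-Q(9 - 1*(-4), 17) + 432)*307 = (-1*17 + 432)*307 = (-17 + 432)*307 = 415*307 = 127405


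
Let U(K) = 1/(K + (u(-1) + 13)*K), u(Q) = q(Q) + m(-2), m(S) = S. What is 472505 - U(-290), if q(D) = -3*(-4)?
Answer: 3288634801/6960 ≈ 4.7251e+5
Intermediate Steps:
q(D) = 12
u(Q) = 10 (u(Q) = 12 - 2 = 10)
U(K) = 1/(24*K) (U(K) = 1/(K + (10 + 13)*K) = 1/(K + 23*K) = 1/(24*K))
472505 - U(-290) = 472505 - 1/(24*(-290)) = 472505 - (-1)/(24*290) = 472505 - 1*(-1/6960) = 472505 + 1/6960 = 3288634801/6960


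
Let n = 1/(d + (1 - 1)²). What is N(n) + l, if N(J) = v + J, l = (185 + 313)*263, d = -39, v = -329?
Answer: 5095154/39 ≈ 1.3065e+5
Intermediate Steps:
l = 130974 (l = 498*263 = 130974)
n = -1/39 (n = 1/(-39 + (1 - 1)²) = 1/(-39 + 0²) = 1/(-39 + 0) = 1/(-39) = -1/39 ≈ -0.025641)
N(J) = -329 + J
N(n) + l = (-329 - 1/39) + 130974 = -12832/39 + 130974 = 5095154/39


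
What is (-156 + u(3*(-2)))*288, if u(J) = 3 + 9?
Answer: -41472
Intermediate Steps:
u(J) = 12
(-156 + u(3*(-2)))*288 = (-156 + 12)*288 = -144*288 = -41472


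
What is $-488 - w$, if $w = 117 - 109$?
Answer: $-496$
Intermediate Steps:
$w = 8$
$-488 - w = -488 - 8 = -496$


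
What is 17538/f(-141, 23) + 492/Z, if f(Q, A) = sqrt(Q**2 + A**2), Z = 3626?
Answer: 246/1813 + 8769*sqrt(20410)/10205 ≈ 122.90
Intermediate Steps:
f(Q, A) = sqrt(A**2 + Q**2)
17538/f(-141, 23) + 492/Z = 17538/(sqrt(23**2 + (-141)**2)) + 492/3626 = 17538/(sqrt(529 + 19881)) + 492*(1/3626) = 17538/(sqrt(20410)) + 246/1813 = 17538*(sqrt(20410)/20410) + 246/1813 = 8769*sqrt(20410)/10205 + 246/1813 = 246/1813 + 8769*sqrt(20410)/10205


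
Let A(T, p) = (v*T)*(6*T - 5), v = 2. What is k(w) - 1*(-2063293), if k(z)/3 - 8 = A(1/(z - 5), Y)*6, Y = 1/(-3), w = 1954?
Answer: 7837717668913/3798601 ≈ 2.0633e+6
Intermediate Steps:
Y = -⅓ ≈ -0.33333
A(T, p) = 2*T*(-5 + 6*T) (A(T, p) = (2*T)*(6*T - 5) = (2*T)*(-5 + 6*T) = 2*T*(-5 + 6*T))
k(z) = 24 + 36*(-5 + 6/(-5 + z))/(-5 + z) (k(z) = 24 + 3*((2*(-5 + 6/(z - 5))/(z - 5))*6) = 24 + 3*((2*(-5 + 6/(-5 + z))/(-5 + z))*6) = 24 + 3*(12*(-5 + 6/(-5 + z))/(-5 + z)) = 24 + 36*(-5 + 6/(-5 + z))/(-5 + z))
k(w) - 1*(-2063293) = 12*(93 - 15*1954 + 2*(-5 + 1954)²)/(-5 + 1954)² - 1*(-2063293) = 12*(93 - 29310 + 2*1949²)/1949² + 2063293 = 12*(1/3798601)*(93 - 29310 + 2*3798601) + 2063293 = 12*(1/3798601)*(93 - 29310 + 7597202) + 2063293 = 12*(1/3798601)*7567985 + 2063293 = 90815820/3798601 + 2063293 = 7837717668913/3798601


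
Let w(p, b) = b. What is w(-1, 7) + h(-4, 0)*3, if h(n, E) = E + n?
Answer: -5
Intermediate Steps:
w(-1, 7) + h(-4, 0)*3 = 7 + (0 - 4)*3 = 7 - 4*3 = 7 - 12 = -5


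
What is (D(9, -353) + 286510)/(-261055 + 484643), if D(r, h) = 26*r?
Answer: 71686/55897 ≈ 1.2825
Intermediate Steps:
(D(9, -353) + 286510)/(-261055 + 484643) = (26*9 + 286510)/(-261055 + 484643) = (234 + 286510)/223588 = 286744*(1/223588) = 71686/55897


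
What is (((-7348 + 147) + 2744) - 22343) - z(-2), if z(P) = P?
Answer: -26798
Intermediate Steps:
(((-7348 + 147) + 2744) - 22343) - z(-2) = (((-7348 + 147) + 2744) - 22343) - 1*(-2) = ((-7201 + 2744) - 22343) + 2 = (-4457 - 22343) + 2 = -26800 + 2 = -26798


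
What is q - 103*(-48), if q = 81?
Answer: 5025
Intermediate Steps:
q - 103*(-48) = 81 - 103*(-48) = 81 + 4944 = 5025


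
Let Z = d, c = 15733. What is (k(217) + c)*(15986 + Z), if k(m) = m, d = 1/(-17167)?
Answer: 4377184992950/17167 ≈ 2.5498e+8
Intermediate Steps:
d = -1/17167 ≈ -5.8251e-5
Z = -1/17167 ≈ -5.8251e-5
(k(217) + c)*(15986 + Z) = (217 + 15733)*(15986 - 1/17167) = 15950*(274431661/17167) = 4377184992950/17167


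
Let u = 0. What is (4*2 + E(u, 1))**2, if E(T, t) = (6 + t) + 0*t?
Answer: 225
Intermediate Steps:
E(T, t) = 6 + t (E(T, t) = (6 + t) + 0 = 6 + t)
(4*2 + E(u, 1))**2 = (4*2 + (6 + 1))**2 = (8 + 7)**2 = 15**2 = 225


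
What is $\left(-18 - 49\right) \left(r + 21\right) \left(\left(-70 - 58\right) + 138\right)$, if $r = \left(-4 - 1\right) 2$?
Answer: $-7370$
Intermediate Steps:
$r = -10$ ($r = \left(-5\right) 2 = -10$)
$\left(-18 - 49\right) \left(r + 21\right) \left(\left(-70 - 58\right) + 138\right) = \left(-18 - 49\right) \left(-10 + 21\right) \left(\left(-70 - 58\right) + 138\right) = \left(-67\right) 11 \left(\left(-70 - 58\right) + 138\right) = - 737 \left(\left(-70 - 58\right) + 138\right) = - 737 \left(-128 + 138\right) = \left(-737\right) 10 = -7370$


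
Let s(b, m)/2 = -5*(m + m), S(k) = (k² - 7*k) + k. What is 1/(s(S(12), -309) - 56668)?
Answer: -1/50488 ≈ -1.9807e-5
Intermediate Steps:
S(k) = k² - 6*k
s(b, m) = -20*m (s(b, m) = 2*(-5*(m + m)) = 2*(-10*m) = -20*m)
1/(s(S(12), -309) - 56668) = 1/(-20*(-309) - 56668) = 1/(6180 - 56668) = 1/(-50488) = -1/50488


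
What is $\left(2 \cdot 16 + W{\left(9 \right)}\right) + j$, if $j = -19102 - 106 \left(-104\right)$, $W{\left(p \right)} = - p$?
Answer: $-8055$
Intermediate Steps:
$j = -8078$ ($j = -19102 - -11024 = -19102 + 11024 = -8078$)
$\left(2 \cdot 16 + W{\left(9 \right)}\right) + j = \left(2 \cdot 16 - 9\right) - 8078 = \left(32 - 9\right) - 8078 = 23 - 8078 = -8055$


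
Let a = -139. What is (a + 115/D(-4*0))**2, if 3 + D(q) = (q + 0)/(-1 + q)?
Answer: 283024/9 ≈ 31447.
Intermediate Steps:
D(q) = -3 + q/(-1 + q) (D(q) = -3 + (q + 0)/(-1 + q) = -3 + q/(-1 + q))
(a + 115/D(-4*0))**2 = (-139 + 115/(((3 - (-8)*0)/(-1 - 4*0))))**2 = (-139 + 115/(((3 - 2*0)/(-1 + 0))))**2 = (-139 + 115/(((3 + 0)/(-1))))**2 = (-139 + 115/((-1*3)))**2 = (-139 + 115/(-3))**2 = (-139 + 115*(-1/3))**2 = (-139 - 115/3)**2 = (-532/3)**2 = 283024/9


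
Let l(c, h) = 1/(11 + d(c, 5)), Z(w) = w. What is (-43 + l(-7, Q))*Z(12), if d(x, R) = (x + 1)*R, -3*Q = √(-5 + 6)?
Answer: -9816/19 ≈ -516.63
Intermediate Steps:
Q = -⅓ (Q = -√(-5 + 6)/3 = -√1/3 = -⅓*1 = -⅓ ≈ -0.33333)
d(x, R) = R*(1 + x) (d(x, R) = (1 + x)*R = R*(1 + x))
l(c, h) = 1/(16 + 5*c) (l(c, h) = 1/(11 + 5*(1 + c)) = 1/(11 + (5 + 5*c)) = 1/(16 + 5*c))
(-43 + l(-7, Q))*Z(12) = (-43 + 1/(16 + 5*(-7)))*12 = (-43 + 1/(16 - 35))*12 = (-43 + 1/(-19))*12 = (-43 - 1/19)*12 = -818/19*12 = -9816/19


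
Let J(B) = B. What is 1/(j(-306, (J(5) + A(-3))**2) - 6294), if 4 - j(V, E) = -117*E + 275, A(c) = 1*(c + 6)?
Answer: 1/923 ≈ 0.0010834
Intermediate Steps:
A(c) = 6 + c (A(c) = 1*(6 + c) = 6 + c)
j(V, E) = -271 + 117*E (j(V, E) = 4 - (-117*E + 275) = 4 - (275 - 117*E) = 4 + (-275 + 117*E) = -271 + 117*E)
1/(j(-306, (J(5) + A(-3))**2) - 6294) = 1/((-271 + 117*(5 + (6 - 3))**2) - 6294) = 1/((-271 + 117*(5 + 3)**2) - 6294) = 1/((-271 + 117*8**2) - 6294) = 1/((-271 + 117*64) - 6294) = 1/((-271 + 7488) - 6294) = 1/(7217 - 6294) = 1/923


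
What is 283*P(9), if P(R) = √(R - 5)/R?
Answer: 566/9 ≈ 62.889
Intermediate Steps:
P(R) = √(-5 + R)/R
283*P(9) = 283*(√(-5 + 9)/9) = 283*(√4/9) = 283*((⅑)*2) = 283*(2/9) = 566/9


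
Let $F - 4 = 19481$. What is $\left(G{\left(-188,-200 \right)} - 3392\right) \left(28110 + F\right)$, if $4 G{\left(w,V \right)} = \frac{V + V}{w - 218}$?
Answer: $- \frac{32770394970}{203} \approx -1.6143 \cdot 10^{8}$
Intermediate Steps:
$G{\left(w,V \right)} = \frac{V}{2 \left(-218 + w\right)}$ ($G{\left(w,V \right)} = \frac{\left(V + V\right) \frac{1}{w - 218}}{4} = \frac{2 V \frac{1}{-218 + w}}{4} = \frac{V}{2 \left(-218 + w\right)}$)
$F = 19485$ ($F = 4 + 19481 = 19485$)
$\left(G{\left(-188,-200 \right)} - 3392\right) \left(28110 + F\right) = \left(\frac{1}{2} \left(-200\right) \frac{1}{-218 - 188} - 3392\right) \left(28110 + 19485\right) = \left(\frac{1}{2} \left(-200\right) \frac{1}{-406} - 3392\right) 47595 = \left(\frac{1}{2} \left(-200\right) \left(- \frac{1}{406}\right) - 3392\right) 47595 = \left(\frac{50}{203} - 3392\right) 47595 = \left(- \frac{688526}{203}\right) 47595 = - \frac{32770394970}{203}$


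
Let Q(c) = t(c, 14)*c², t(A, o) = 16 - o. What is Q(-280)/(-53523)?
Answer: -156800/53523 ≈ -2.9296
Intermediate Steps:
Q(c) = 2*c² (Q(c) = (16 - 1*14)*c² = (16 - 14)*c² = 2*c²)
Q(-280)/(-53523) = (2*(-280)²)/(-53523) = (2*78400)*(-1/53523) = 156800*(-1/53523) = -156800/53523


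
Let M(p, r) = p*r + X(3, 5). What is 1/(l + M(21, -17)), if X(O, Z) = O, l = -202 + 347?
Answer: -1/209 ≈ -0.0047847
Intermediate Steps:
l = 145
M(p, r) = 3 + p*r (M(p, r) = p*r + 3 = 3 + p*r)
1/(l + M(21, -17)) = 1/(145 + (3 + 21*(-17))) = 1/(145 + (3 - 357)) = 1/(145 - 354) = 1/(-209) = -1/209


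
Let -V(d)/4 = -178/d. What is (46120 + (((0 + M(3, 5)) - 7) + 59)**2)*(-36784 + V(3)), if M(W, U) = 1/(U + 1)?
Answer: -48194701490/27 ≈ -1.7850e+9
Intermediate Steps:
M(W, U) = 1/(1 + U)
V(d) = 712/d (V(d) = -(-712)/d = 712/d)
(46120 + (((0 + M(3, 5)) - 7) + 59)**2)*(-36784 + V(3)) = (46120 + (((0 + 1/(1 + 5)) - 7) + 59)**2)*(-36784 + 712/3) = (46120 + (((0 + 1/6) - 7) + 59)**2)*(-36784 + 712*(1/3)) = (46120 + (((0 + 1/6) - 7) + 59)**2)*(-36784 + 712/3) = (46120 + ((1/6 - 7) + 59)**2)*(-109640/3) = (46120 + (-41/6 + 59)**2)*(-109640/3) = (46120 + (313/6)**2)*(-109640/3) = (46120 + 97969/36)*(-109640/3) = (1758289/36)*(-109640/3) = -48194701490/27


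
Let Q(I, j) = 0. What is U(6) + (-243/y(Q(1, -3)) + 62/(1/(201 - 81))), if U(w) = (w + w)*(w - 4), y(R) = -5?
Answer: 37563/5 ≈ 7512.6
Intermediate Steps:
U(w) = 2*w*(-4 + w) (U(w) = (2*w)*(-4 + w) = 2*w*(-4 + w))
U(6) + (-243/y(Q(1, -3)) + 62/(1/(201 - 81))) = 2*6*(-4 + 6) + (-243/(-5) + 62/(1/(201 - 81))) = 2*6*2 + (-243*(-⅕) + 62/(1/120)) = 24 + (243/5 + 62/(1/120)) = 24 + (243/5 + 62*120) = 24 + (243/5 + 7440) = 24 + 37443/5 = 37563/5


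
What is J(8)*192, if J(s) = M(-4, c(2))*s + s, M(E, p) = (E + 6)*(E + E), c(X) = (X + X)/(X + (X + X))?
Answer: -23040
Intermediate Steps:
c(X) = ⅔ (c(X) = (2*X)/(X + 2*X) = (2*X)/((3*X)) = (2*X)*(1/(3*X)) = ⅔)
M(E, p) = 2*E*(6 + E) (M(E, p) = (6 + E)*(2*E) = 2*E*(6 + E))
J(s) = -15*s (J(s) = (2*(-4)*(6 - 4))*s + s = (2*(-4)*2)*s + s = -16*s + s = -15*s)
J(8)*192 = -15*8*192 = -120*192 = -23040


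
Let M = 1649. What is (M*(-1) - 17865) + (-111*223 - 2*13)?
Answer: -44293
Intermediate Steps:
(M*(-1) - 17865) + (-111*223 - 2*13) = (1649*(-1) - 17865) + (-111*223 - 2*13) = (-1649 - 17865) + (-24753 - 26) = -19514 - 24779 = -44293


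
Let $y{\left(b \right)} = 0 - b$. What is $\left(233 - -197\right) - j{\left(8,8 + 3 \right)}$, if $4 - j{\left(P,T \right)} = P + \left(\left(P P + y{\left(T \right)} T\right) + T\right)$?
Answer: $388$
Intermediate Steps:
$y{\left(b \right)} = - b$
$j{\left(P,T \right)} = 4 + T^{2} - P - T - P^{2}$ ($j{\left(P,T \right)} = 4 - \left(P + \left(\left(P P + - T T\right) + T\right)\right) = 4 - \left(P + \left(\left(P^{2} - T^{2}\right) + T\right)\right) = 4 - \left(P + \left(T + P^{2} - T^{2}\right)\right) = 4 - \left(P + T + P^{2} - T^{2}\right) = 4 + T^{2} - P - T - P^{2}$)
$\left(233 - -197\right) - j{\left(8,8 + 3 \right)} = \left(233 - -197\right) - \left(4 + \left(8 + 3\right)^{2} - 8 - \left(8 + 3\right) - 8^{2}\right) = \left(233 + 197\right) - \left(4 + 11^{2} - 8 - 11 - 64\right) = 430 - \left(4 + 121 - 8 - 11 - 64\right) = 430 - 42 = 388$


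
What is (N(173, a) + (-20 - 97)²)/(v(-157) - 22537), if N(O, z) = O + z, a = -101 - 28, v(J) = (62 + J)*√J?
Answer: -309500621/509333294 + 1304635*I*√157/509333294 ≈ -0.60766 + 0.032095*I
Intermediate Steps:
v(J) = √J*(62 + J)
a = -129
(N(173, a) + (-20 - 97)²)/(v(-157) - 22537) = ((173 - 129) + (-20 - 97)²)/(√(-157)*(62 - 157) - 22537) = (44 + (-117)²)/((I*√157)*(-95) - 22537) = (44 + 13689)/(-95*I*√157 - 22537) = 13733/(-22537 - 95*I*√157)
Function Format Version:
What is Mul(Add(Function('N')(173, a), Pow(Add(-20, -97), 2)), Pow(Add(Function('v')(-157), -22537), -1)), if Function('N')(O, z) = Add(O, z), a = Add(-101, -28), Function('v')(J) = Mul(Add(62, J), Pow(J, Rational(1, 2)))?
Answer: Add(Rational(-309500621, 509333294), Mul(Rational(1304635, 509333294), I, Pow(157, Rational(1, 2)))) ≈ Add(-0.60766, Mul(0.032095, I))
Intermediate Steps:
Function('v')(J) = Mul(Pow(J, Rational(1, 2)), Add(62, J))
a = -129
Mul(Add(Function('N')(173, a), Pow(Add(-20, -97), 2)), Pow(Add(Function('v')(-157), -22537), -1)) = Mul(Add(Add(173, -129), Pow(Add(-20, -97), 2)), Pow(Add(Mul(Pow(-157, Rational(1, 2)), Add(62, -157)), -22537), -1)) = Mul(Add(44, Pow(-117, 2)), Pow(Add(Mul(Mul(I, Pow(157, Rational(1, 2))), -95), -22537), -1)) = Mul(Add(44, 13689), Pow(Add(Mul(-95, I, Pow(157, Rational(1, 2))), -22537), -1)) = Mul(13733, Pow(Add(-22537, Mul(-95, I, Pow(157, Rational(1, 2)))), -1))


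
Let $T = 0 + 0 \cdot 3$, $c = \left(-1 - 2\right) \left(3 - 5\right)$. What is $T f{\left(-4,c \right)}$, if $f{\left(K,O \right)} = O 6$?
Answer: $0$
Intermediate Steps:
$c = 6$ ($c = \left(-3\right) \left(-2\right) = 6$)
$f{\left(K,O \right)} = 6 O$
$T = 0$ ($T = 0 + 0 = 0$)
$T f{\left(-4,c \right)} = 0 \cdot 6 \cdot 6 = 0 \cdot 36 = 0$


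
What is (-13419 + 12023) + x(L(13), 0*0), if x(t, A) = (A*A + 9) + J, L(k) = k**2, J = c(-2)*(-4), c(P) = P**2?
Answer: -1403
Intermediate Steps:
J = -16 (J = (-2)**2*(-4) = 4*(-4) = -16)
x(t, A) = -7 + A**2 (x(t, A) = (A*A + 9) - 16 = (A**2 + 9) - 16 = (9 + A**2) - 16 = -7 + A**2)
(-13419 + 12023) + x(L(13), 0*0) = (-13419 + 12023) + (-7 + (0*0)**2) = -1396 + (-7 + 0**2) = -1396 + (-7 + 0) = -1396 - 7 = -1403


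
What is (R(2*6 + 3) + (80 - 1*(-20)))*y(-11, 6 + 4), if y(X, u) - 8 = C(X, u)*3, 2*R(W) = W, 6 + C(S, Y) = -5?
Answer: -5375/2 ≈ -2687.5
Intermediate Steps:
C(S, Y) = -11 (C(S, Y) = -6 - 5 = -11)
R(W) = W/2
y(X, u) = -25 (y(X, u) = 8 - 11*3 = 8 - 33 = -25)
(R(2*6 + 3) + (80 - 1*(-20)))*y(-11, 6 + 4) = ((2*6 + 3)/2 + (80 - 1*(-20)))*(-25) = ((12 + 3)/2 + (80 + 20))*(-25) = ((½)*15 + 100)*(-25) = (15/2 + 100)*(-25) = (215/2)*(-25) = -5375/2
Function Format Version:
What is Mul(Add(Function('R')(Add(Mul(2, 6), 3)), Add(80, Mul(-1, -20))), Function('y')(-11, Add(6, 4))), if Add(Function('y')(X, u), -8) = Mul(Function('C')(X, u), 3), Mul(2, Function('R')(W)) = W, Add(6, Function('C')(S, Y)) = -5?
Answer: Rational(-5375, 2) ≈ -2687.5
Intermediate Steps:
Function('C')(S, Y) = -11 (Function('C')(S, Y) = Add(-6, -5) = -11)
Function('R')(W) = Mul(Rational(1, 2), W)
Function('y')(X, u) = -25 (Function('y')(X, u) = Add(8, Mul(-11, 3)) = Add(8, -33) = -25)
Mul(Add(Function('R')(Add(Mul(2, 6), 3)), Add(80, Mul(-1, -20))), Function('y')(-11, Add(6, 4))) = Mul(Add(Mul(Rational(1, 2), Add(Mul(2, 6), 3)), Add(80, Mul(-1, -20))), -25) = Mul(Add(Mul(Rational(1, 2), Add(12, 3)), Add(80, 20)), -25) = Mul(Add(Mul(Rational(1, 2), 15), 100), -25) = Mul(Add(Rational(15, 2), 100), -25) = Mul(Rational(215, 2), -25) = Rational(-5375, 2)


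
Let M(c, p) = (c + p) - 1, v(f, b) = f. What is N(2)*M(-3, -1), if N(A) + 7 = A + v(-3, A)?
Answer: 40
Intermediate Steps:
M(c, p) = -1 + c + p
N(A) = -10 + A (N(A) = -7 + (A - 3) = -7 + (-3 + A) = -10 + A)
N(2)*M(-3, -1) = (-10 + 2)*(-1 - 3 - 1) = -8*(-5) = 40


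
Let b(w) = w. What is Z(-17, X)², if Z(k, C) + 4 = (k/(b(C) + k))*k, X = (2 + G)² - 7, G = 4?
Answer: 58081/144 ≈ 403.34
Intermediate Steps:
X = 29 (X = (2 + 4)² - 7 = 6² - 7 = 36 - 7 = 29)
Z(k, C) = -4 + k²/(C + k) (Z(k, C) = -4 + (k/(C + k))*k = -4 + k²/(C + k))
Z(-17, X)² = (((-17)² - 4*29 - 4*(-17))/(29 - 17))² = ((289 - 116 + 68)/12)² = ((1/12)*241)² = (241/12)² = 58081/144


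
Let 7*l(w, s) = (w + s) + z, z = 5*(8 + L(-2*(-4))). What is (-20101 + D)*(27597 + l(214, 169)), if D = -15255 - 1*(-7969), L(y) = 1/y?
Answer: -42417560727/56 ≈ -7.5746e+8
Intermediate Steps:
L(y) = 1/y
z = 325/8 (z = 5*(8 + 1/(-2*(-4))) = 5*(8 + 1/8) = 5*(8 + ⅛) = 5*(65/8) = 325/8 ≈ 40.625)
D = -7286 (D = -15255 + 7969 = -7286)
l(w, s) = 325/56 + s/7 + w/7 (l(w, s) = ((w + s) + 325/8)/7 = ((s + w) + 325/8)/7 = (325/8 + s + w)/7 = 325/56 + s/7 + w/7)
(-20101 + D)*(27597 + l(214, 169)) = (-20101 - 7286)*(27597 + (325/56 + (⅐)*169 + (⅐)*214)) = -27387*(27597 + (325/56 + 169/7 + 214/7)) = -27387*(27597 + 3389/56) = -27387*1548821/56 = -42417560727/56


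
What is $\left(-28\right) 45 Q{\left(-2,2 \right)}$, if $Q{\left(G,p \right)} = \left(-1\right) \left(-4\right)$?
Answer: $-5040$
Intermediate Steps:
$Q{\left(G,p \right)} = 4$
$\left(-28\right) 45 Q{\left(-2,2 \right)} = \left(-28\right) 45 \cdot 4 = \left(-1260\right) 4 = -5040$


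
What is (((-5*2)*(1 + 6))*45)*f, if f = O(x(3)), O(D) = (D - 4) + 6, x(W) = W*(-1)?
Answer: 3150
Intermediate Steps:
x(W) = -W
O(D) = 2 + D (O(D) = (-4 + D) + 6 = 2 + D)
f = -1 (f = 2 - 1*3 = 2 - 3 = -1)
(((-5*2)*(1 + 6))*45)*f = (((-5*2)*(1 + 6))*45)*(-1) = (-10*7*45)*(-1) = -70*45*(-1) = -3150*(-1) = 3150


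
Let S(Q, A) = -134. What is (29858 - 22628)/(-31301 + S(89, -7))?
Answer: -1446/6287 ≈ -0.23000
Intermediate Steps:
(29858 - 22628)/(-31301 + S(89, -7)) = (29858 - 22628)/(-31301 - 134) = 7230/(-31435) = 7230*(-1/31435) = -1446/6287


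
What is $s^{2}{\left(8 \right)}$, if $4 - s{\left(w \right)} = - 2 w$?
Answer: $400$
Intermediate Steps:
$s{\left(w \right)} = 4 + 2 w$ ($s{\left(w \right)} = 4 - - 2 w = 4 + 2 w$)
$s^{2}{\left(8 \right)} = \left(4 + 2 \cdot 8\right)^{2} = \left(4 + 16\right)^{2} = 20^{2} = 400$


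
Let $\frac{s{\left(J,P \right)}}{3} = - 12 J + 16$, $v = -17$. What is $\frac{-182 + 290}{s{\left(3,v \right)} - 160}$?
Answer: $- \frac{27}{55} \approx -0.49091$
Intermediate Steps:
$s{\left(J,P \right)} = 48 - 36 J$ ($s{\left(J,P \right)} = 3 \left(- 12 J + 16\right) = 3 \left(16 - 12 J\right) = 48 - 36 J$)
$\frac{-182 + 290}{s{\left(3,v \right)} - 160} = \frac{-182 + 290}{\left(48 - 108\right) - 160} = \frac{108}{\left(48 - 108\right) - 160} = \frac{108}{-60 - 160} = \frac{108}{-220} = 108 \left(- \frac{1}{220}\right) = - \frac{27}{55}$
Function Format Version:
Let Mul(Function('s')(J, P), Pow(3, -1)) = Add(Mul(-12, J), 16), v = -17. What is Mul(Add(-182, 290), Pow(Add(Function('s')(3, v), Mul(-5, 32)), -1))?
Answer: Rational(-27, 55) ≈ -0.49091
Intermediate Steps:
Function('s')(J, P) = Add(48, Mul(-36, J)) (Function('s')(J, P) = Mul(3, Add(Mul(-12, J), 16)) = Mul(3, Add(16, Mul(-12, J))) = Add(48, Mul(-36, J)))
Mul(Add(-182, 290), Pow(Add(Function('s')(3, v), Mul(-5, 32)), -1)) = Mul(Add(-182, 290), Pow(Add(Add(48, Mul(-36, 3)), Mul(-5, 32)), -1)) = Mul(108, Pow(Add(Add(48, -108), -160), -1)) = Mul(108, Pow(Add(-60, -160), -1)) = Mul(108, Pow(-220, -1)) = Mul(108, Rational(-1, 220)) = Rational(-27, 55)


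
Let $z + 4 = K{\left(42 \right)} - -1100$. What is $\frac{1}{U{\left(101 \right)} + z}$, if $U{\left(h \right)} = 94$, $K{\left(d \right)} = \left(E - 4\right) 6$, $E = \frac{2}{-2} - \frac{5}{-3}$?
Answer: $\frac{1}{1170} \approx 0.0008547$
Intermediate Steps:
$E = \frac{2}{3}$ ($E = 2 \left(- \frac{1}{2}\right) - - \frac{5}{3} = -1 + \frac{5}{3} = \frac{2}{3} \approx 0.66667$)
$K{\left(d \right)} = -20$ ($K{\left(d \right)} = \left(\frac{2}{3} - 4\right) 6 = \left(- \frac{10}{3}\right) 6 = -20$)
$z = 1076$ ($z = -4 - -1080 = -4 + \left(-20 + 1100\right) = -4 + 1080 = 1076$)
$\frac{1}{U{\left(101 \right)} + z} = \frac{1}{94 + 1076} = \frac{1}{1170}$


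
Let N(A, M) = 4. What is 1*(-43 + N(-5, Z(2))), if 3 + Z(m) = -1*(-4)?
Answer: -39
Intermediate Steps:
Z(m) = 1 (Z(m) = -3 - 1*(-4) = -3 + 4 = 1)
1*(-43 + N(-5, Z(2))) = 1*(-43 + 4) = 1*(-39) = -39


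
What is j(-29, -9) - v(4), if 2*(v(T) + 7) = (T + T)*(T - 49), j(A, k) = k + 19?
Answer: 197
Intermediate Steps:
j(A, k) = 19 + k
v(T) = -7 + T*(-49 + T) (v(T) = -7 + ((T + T)*(T - 49))/2 = -7 + ((2*T)*(-49 + T))/2 = -7 + (2*T*(-49 + T))/2 = -7 + T*(-49 + T))
j(-29, -9) - v(4) = (19 - 9) - (-7 + 4² - 49*4) = 10 - (-7 + 16 - 196) = 10 - 1*(-187) = 10 + 187 = 197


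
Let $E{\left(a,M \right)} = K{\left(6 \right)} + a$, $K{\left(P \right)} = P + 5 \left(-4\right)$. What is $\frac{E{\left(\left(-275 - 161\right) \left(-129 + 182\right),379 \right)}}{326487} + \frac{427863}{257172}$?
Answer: $\frac{44581792099}{27987771588} \approx 1.5929$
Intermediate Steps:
$K{\left(P \right)} = -20 + P$ ($K{\left(P \right)} = P - 20 = -20 + P$)
$E{\left(a,M \right)} = -14 + a$ ($E{\left(a,M \right)} = \left(-20 + 6\right) + a = -14 + a$)
$\frac{E{\left(\left(-275 - 161\right) \left(-129 + 182\right),379 \right)}}{326487} + \frac{427863}{257172} = \frac{-14 + \left(-275 - 161\right) \left(-129 + 182\right)}{326487} + \frac{427863}{257172} = \left(-14 - 23108\right) \frac{1}{326487} + 427863 \cdot \frac{1}{257172} = \left(-14 - 23108\right) \frac{1}{326487} + \frac{142621}{85724} = \left(-23122\right) \frac{1}{326487} + \frac{142621}{85724} = - \frac{23122}{326487} + \frac{142621}{85724} = \frac{44581792099}{27987771588}$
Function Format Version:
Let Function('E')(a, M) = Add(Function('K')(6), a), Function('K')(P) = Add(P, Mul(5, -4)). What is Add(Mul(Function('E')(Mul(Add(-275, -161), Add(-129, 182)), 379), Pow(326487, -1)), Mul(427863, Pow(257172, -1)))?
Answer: Rational(44581792099, 27987771588) ≈ 1.5929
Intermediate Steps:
Function('K')(P) = Add(-20, P) (Function('K')(P) = Add(P, -20) = Add(-20, P))
Function('E')(a, M) = Add(-14, a) (Function('E')(a, M) = Add(Add(-20, 6), a) = Add(-14, a))
Add(Mul(Function('E')(Mul(Add(-275, -161), Add(-129, 182)), 379), Pow(326487, -1)), Mul(427863, Pow(257172, -1))) = Add(Mul(Add(-14, Mul(Add(-275, -161), Add(-129, 182))), Pow(326487, -1)), Mul(427863, Pow(257172, -1))) = Add(Mul(Add(-14, Mul(-436, 53)), Rational(1, 326487)), Mul(427863, Rational(1, 257172))) = Add(Mul(Add(-14, -23108), Rational(1, 326487)), Rational(142621, 85724)) = Add(Mul(-23122, Rational(1, 326487)), Rational(142621, 85724)) = Add(Rational(-23122, 326487), Rational(142621, 85724)) = Rational(44581792099, 27987771588)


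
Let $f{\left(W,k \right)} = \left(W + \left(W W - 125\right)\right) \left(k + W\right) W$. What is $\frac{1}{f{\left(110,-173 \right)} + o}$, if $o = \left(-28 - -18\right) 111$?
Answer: $- \frac{1}{83750160} \approx -1.194 \cdot 10^{-8}$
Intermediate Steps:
$f{\left(W,k \right)} = W \left(W + k\right) \left(-125 + W + W^{2}\right)$ ($f{\left(W,k \right)} = \left(W + \left(W^{2} - 125\right)\right) \left(W + k\right) W = \left(W + \left(-125 + W^{2}\right)\right) \left(W + k\right) W = \left(-125 + W + W^{2}\right) \left(W + k\right) W = \left(W + k\right) \left(-125 + W + W^{2}\right) W = W \left(W + k\right) \left(-125 + W + W^{2}\right)$)
$o = -1110$ ($o = \left(-28 + \left(-22 + 40\right)\right) 111 = \left(-28 + 18\right) 111 = \left(-10\right) 111 = -1110$)
$\frac{1}{f{\left(110,-173 \right)} + o} = \frac{1}{110 \left(110^{2} + 110^{3} - 13750 - -21625 + 110 \left(-173\right) - 173 \cdot 110^{2}\right) - 1110} = \frac{1}{110 \left(12100 + 1331000 - 13750 + 21625 - 19030 - 2093300\right) - 1110} = \frac{1}{110 \left(-761355\right) - 1110} = \frac{1}{-83749050 - 1110} = \frac{1}{-83750160} = - \frac{1}{83750160}$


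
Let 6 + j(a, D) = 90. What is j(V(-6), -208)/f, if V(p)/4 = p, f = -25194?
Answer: -14/4199 ≈ -0.0033341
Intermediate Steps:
V(p) = 4*p
j(a, D) = 84 (j(a, D) = -6 + 90 = 84)
j(V(-6), -208)/f = 84/(-25194) = 84*(-1/25194) = -14/4199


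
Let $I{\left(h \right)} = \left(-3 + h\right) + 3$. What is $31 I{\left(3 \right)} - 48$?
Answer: $45$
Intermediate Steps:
$I{\left(h \right)} = h$
$31 I{\left(3 \right)} - 48 = 31 \cdot 3 - 48 = 93 - 48 = 45$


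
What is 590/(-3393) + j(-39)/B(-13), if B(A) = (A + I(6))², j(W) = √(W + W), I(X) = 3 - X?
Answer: -590/3393 + I*√78/256 ≈ -0.17389 + 0.034499*I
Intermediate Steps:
j(W) = √2*√W (j(W) = √(2*W) = √2*√W)
B(A) = (-3 + A)² (B(A) = (A + (3 - 1*6))² = (A + (3 - 6))² = (A - 3)² = (-3 + A)²)
590/(-3393) + j(-39)/B(-13) = 590/(-3393) + (√2*√(-39))/((-3 - 13)²) = 590*(-1/3393) + (√2*(I*√39))/((-16)²) = -590/3393 + (I*√78)/256 = -590/3393 + (I*√78)*(1/256) = -590/3393 + I*√78/256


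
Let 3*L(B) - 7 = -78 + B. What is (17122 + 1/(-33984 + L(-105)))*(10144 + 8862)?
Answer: 1278252633103/3928 ≈ 3.2542e+8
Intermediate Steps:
L(B) = -71/3 + B/3 (L(B) = 7/3 + (-78 + B)/3 = 7/3 + (-26 + B/3) = -71/3 + B/3)
(17122 + 1/(-33984 + L(-105)))*(10144 + 8862) = (17122 + 1/(-33984 + (-71/3 + (⅓)*(-105))))*(10144 + 8862) = (17122 + 1/(-33984 + (-71/3 - 35)))*19006 = (17122 + 1/(-33984 - 176/3))*19006 = (17122 + 1/(-102128/3))*19006 = (17122 - 3/102128)*19006 = (1748635613/102128)*19006 = 1278252633103/3928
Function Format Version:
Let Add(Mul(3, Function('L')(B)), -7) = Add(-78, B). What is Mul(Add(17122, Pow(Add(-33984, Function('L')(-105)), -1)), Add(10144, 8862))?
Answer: Rational(1278252633103, 3928) ≈ 3.2542e+8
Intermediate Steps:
Function('L')(B) = Add(Rational(-71, 3), Mul(Rational(1, 3), B)) (Function('L')(B) = Add(Rational(7, 3), Mul(Rational(1, 3), Add(-78, B))) = Add(Rational(7, 3), Add(-26, Mul(Rational(1, 3), B))) = Add(Rational(-71, 3), Mul(Rational(1, 3), B)))
Mul(Add(17122, Pow(Add(-33984, Function('L')(-105)), -1)), Add(10144, 8862)) = Mul(Add(17122, Pow(Add(-33984, Add(Rational(-71, 3), Mul(Rational(1, 3), -105))), -1)), Add(10144, 8862)) = Mul(Add(17122, Pow(Add(-33984, Add(Rational(-71, 3), -35)), -1)), 19006) = Mul(Add(17122, Pow(Add(-33984, Rational(-176, 3)), -1)), 19006) = Mul(Add(17122, Pow(Rational(-102128, 3), -1)), 19006) = Mul(Add(17122, Rational(-3, 102128)), 19006) = Mul(Rational(1748635613, 102128), 19006) = Rational(1278252633103, 3928)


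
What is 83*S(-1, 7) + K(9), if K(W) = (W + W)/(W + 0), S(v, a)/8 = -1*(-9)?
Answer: 5978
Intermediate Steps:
S(v, a) = 72 (S(v, a) = 8*(-1*(-9)) = 8*9 = 72)
K(W) = 2 (K(W) = (2*W)/W = 2)
83*S(-1, 7) + K(9) = 83*72 + 2 = 5976 + 2 = 5978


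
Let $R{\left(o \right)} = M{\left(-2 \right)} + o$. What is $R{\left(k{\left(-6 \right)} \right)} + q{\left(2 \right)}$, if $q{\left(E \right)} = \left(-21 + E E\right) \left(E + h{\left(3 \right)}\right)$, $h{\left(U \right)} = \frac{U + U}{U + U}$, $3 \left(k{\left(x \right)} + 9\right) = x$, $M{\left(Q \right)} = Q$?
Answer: $-64$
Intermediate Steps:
$k{\left(x \right)} = -9 + \frac{x}{3}$
$h{\left(U \right)} = 1$ ($h{\left(U \right)} = \frac{2 U}{2 U} = 2 U \frac{1}{2 U} = 1$)
$q{\left(E \right)} = \left(1 + E\right) \left(-21 + E^{2}\right)$ ($q{\left(E \right)} = \left(-21 + E E\right) \left(E + 1\right) = \left(-21 + E^{2}\right) \left(1 + E\right) = \left(1 + E\right) \left(-21 + E^{2}\right)$)
$R{\left(o \right)} = -2 + o$
$R{\left(k{\left(-6 \right)} \right)} + q{\left(2 \right)} = \left(-2 + \left(-9 + \frac{1}{3} \left(-6\right)\right)\right) + \left(-21 + 2^{2} + 2^{3} - 42\right) = \left(-2 - 11\right) + \left(-21 + 4 + 8 - 42\right) = \left(-2 - 11\right) - 51 = -13 - 51 = -64$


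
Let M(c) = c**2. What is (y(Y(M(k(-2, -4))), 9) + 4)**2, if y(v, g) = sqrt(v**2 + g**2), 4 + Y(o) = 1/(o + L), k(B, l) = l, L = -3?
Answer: 18994/169 + 24*sqrt(1810)/13 ≈ 190.93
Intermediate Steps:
Y(o) = -4 + 1/(-3 + o) (Y(o) = -4 + 1/(o - 3) = -4 + 1/(-3 + o))
y(v, g) = sqrt(g**2 + v**2)
(y(Y(M(k(-2, -4))), 9) + 4)**2 = (sqrt(9**2 + ((13 - 4*(-4)**2)/(-3 + (-4)**2))**2) + 4)**2 = (sqrt(81 + ((13 - 4*16)/(-3 + 16))**2) + 4)**2 = (sqrt(81 + ((13 - 64)/13)**2) + 4)**2 = (sqrt(81 + ((1/13)*(-51))**2) + 4)**2 = (sqrt(81 + (-51/13)**2) + 4)**2 = (sqrt(81 + 2601/169) + 4)**2 = (sqrt(16290/169) + 4)**2 = (3*sqrt(1810)/13 + 4)**2 = (4 + 3*sqrt(1810)/13)**2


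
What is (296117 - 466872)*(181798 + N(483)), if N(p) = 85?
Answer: -31057431665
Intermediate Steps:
(296117 - 466872)*(181798 + N(483)) = (296117 - 466872)*(181798 + 85) = -170755*181883 = -31057431665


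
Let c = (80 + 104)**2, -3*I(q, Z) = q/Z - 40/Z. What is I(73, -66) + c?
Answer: 203137/6 ≈ 33856.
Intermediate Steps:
I(q, Z) = 40/(3*Z) - q/(3*Z) (I(q, Z) = -(q/Z - 40/Z)/3 = -(-40/Z + q/Z)/3 = 40/(3*Z) - q/(3*Z))
c = 33856 (c = 184**2 = 33856)
I(73, -66) + c = (1/3)*(40 - 1*73)/(-66) + 33856 = (1/3)*(-1/66)*(40 - 73) + 33856 = (1/3)*(-1/66)*(-33) + 33856 = 1/6 + 33856 = 203137/6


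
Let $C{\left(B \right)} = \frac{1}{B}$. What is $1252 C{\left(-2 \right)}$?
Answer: $-626$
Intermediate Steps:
$1252 C{\left(-2 \right)} = \frac{1252}{-2} = 1252 \left(- \frac{1}{2}\right) = -626$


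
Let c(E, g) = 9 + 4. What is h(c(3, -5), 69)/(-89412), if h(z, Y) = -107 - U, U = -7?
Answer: 25/22353 ≈ 0.0011184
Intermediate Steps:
c(E, g) = 13
h(z, Y) = -100 (h(z, Y) = -107 - 1*(-7) = -107 + 7 = -100)
h(c(3, -5), 69)/(-89412) = -100/(-89412) = -100*(-1/89412) = 25/22353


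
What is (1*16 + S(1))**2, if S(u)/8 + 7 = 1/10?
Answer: 38416/25 ≈ 1536.6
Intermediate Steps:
S(u) = -276/5 (S(u) = -56 + 8/10 = -56 + 8*(1/10) = -56 + 4/5 = -276/5)
(1*16 + S(1))**2 = (1*16 - 276/5)**2 = (16 - 276/5)**2 = (-196/5)**2 = 38416/25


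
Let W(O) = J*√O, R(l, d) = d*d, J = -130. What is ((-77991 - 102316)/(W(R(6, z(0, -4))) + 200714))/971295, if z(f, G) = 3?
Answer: -180307/194573699580 ≈ -9.2668e-7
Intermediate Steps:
R(l, d) = d²
W(O) = -130*√O
((-77991 - 102316)/(W(R(6, z(0, -4))) + 200714))/971295 = ((-77991 - 102316)/(-130*√(3²) + 200714))/971295 = -180307/(-130*√9 + 200714)*(1/971295) = -180307/(-130*3 + 200714)*(1/971295) = -180307/(-390 + 200714)*(1/971295) = -180307/200324*(1/971295) = -180307*1/200324*(1/971295) = -180307/200324*1/971295 = -180307/194573699580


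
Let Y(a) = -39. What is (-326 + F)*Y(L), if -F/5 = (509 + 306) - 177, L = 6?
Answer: 137124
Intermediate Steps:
F = -3190 (F = -5*((509 + 306) - 177) = -5*(815 - 177) = -5*638 = -3190)
(-326 + F)*Y(L) = (-326 - 3190)*(-39) = -3516*(-39) = 137124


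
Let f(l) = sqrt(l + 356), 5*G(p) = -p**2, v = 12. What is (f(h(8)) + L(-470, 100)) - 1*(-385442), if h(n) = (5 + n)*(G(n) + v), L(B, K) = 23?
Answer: 385465 + 24*sqrt(15)/5 ≈ 3.8548e+5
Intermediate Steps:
G(p) = -p**2/5 (G(p) = (-p**2)/5 = -p**2/5)
h(n) = (5 + n)*(12 - n**2/5) (h(n) = (5 + n)*(-n**2/5 + 12) = (5 + n)*(12 - n**2/5))
f(l) = sqrt(356 + l)
(f(h(8)) + L(-470, 100)) - 1*(-385442) = (sqrt(356 + (60 - 1*8**2 + 12*8 - 1/5*8**3)) + 23) - 1*(-385442) = (sqrt(356 + (60 - 1*64 + 96 - 1/5*512)) + 23) + 385442 = (sqrt(356 + (60 - 64 + 96 - 512/5)) + 23) + 385442 = (sqrt(356 - 52/5) + 23) + 385442 = (sqrt(1728/5) + 23) + 385442 = (24*sqrt(15)/5 + 23) + 385442 = (23 + 24*sqrt(15)/5) + 385442 = 385465 + 24*sqrt(15)/5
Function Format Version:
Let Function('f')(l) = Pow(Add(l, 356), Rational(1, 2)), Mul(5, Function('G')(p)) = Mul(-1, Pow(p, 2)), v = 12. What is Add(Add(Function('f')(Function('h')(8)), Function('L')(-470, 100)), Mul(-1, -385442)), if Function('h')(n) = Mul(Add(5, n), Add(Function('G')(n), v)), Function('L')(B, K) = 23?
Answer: Add(385465, Mul(Rational(24, 5), Pow(15, Rational(1, 2)))) ≈ 3.8548e+5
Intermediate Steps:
Function('G')(p) = Mul(Rational(-1, 5), Pow(p, 2)) (Function('G')(p) = Mul(Rational(1, 5), Mul(-1, Pow(p, 2))) = Mul(Rational(-1, 5), Pow(p, 2)))
Function('h')(n) = Mul(Add(5, n), Add(12, Mul(Rational(-1, 5), Pow(n, 2)))) (Function('h')(n) = Mul(Add(5, n), Add(Mul(Rational(-1, 5), Pow(n, 2)), 12)) = Mul(Add(5, n), Add(12, Mul(Rational(-1, 5), Pow(n, 2)))))
Function('f')(l) = Pow(Add(356, l), Rational(1, 2))
Add(Add(Function('f')(Function('h')(8)), Function('L')(-470, 100)), Mul(-1, -385442)) = Add(Add(Pow(Add(356, Add(60, Mul(-1, Pow(8, 2)), Mul(12, 8), Mul(Rational(-1, 5), Pow(8, 3)))), Rational(1, 2)), 23), Mul(-1, -385442)) = Add(Add(Pow(Add(356, Add(60, Mul(-1, 64), 96, Mul(Rational(-1, 5), 512))), Rational(1, 2)), 23), 385442) = Add(Add(Pow(Add(356, Add(60, -64, 96, Rational(-512, 5))), Rational(1, 2)), 23), 385442) = Add(Add(Pow(Add(356, Rational(-52, 5)), Rational(1, 2)), 23), 385442) = Add(Add(Pow(Rational(1728, 5), Rational(1, 2)), 23), 385442) = Add(Add(Mul(Rational(24, 5), Pow(15, Rational(1, 2))), 23), 385442) = Add(Add(23, Mul(Rational(24, 5), Pow(15, Rational(1, 2)))), 385442) = Add(385465, Mul(Rational(24, 5), Pow(15, Rational(1, 2))))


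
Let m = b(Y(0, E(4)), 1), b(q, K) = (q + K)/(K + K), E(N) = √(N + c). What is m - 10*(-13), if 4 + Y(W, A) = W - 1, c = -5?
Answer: 128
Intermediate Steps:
E(N) = √(-5 + N) (E(N) = √(N - 5) = √(-5 + N))
Y(W, A) = -5 + W (Y(W, A) = -4 + (W - 1) = -4 + (-1 + W) = -5 + W)
b(q, K) = (K + q)/(2*K) (b(q, K) = (K + q)/((2*K)) = (K + q)*(1/(2*K)) = (K + q)/(2*K))
m = -2 (m = (½)*(1 + (-5 + 0))/1 = (½)*1*(1 - 5) = (½)*1*(-4) = -2)
m - 10*(-13) = -2 - 10*(-13) = -2 + 130 = 128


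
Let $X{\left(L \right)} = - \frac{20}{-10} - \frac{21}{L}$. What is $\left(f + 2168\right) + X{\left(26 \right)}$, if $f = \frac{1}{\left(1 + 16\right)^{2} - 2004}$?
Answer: $\frac{96724259}{44590} \approx 2169.2$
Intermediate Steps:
$f = - \frac{1}{1715}$ ($f = \frac{1}{17^{2} - 2004} = \frac{1}{289 - 2004} = \frac{1}{-1715} = - \frac{1}{1715} \approx -0.00058309$)
$X{\left(L \right)} = 2 - \frac{21}{L}$ ($X{\left(L \right)} = \left(-20\right) \left(- \frac{1}{10}\right) - \frac{21}{L} = 2 - \frac{21}{L}$)
$\left(f + 2168\right) + X{\left(26 \right)} = \left(- \frac{1}{1715} + 2168\right) + \left(2 - \frac{21}{26}\right) = \frac{3718119}{1715} + \left(2 - \frac{21}{26}\right) = \frac{3718119}{1715} + \frac{31}{26} = \frac{96724259}{44590}$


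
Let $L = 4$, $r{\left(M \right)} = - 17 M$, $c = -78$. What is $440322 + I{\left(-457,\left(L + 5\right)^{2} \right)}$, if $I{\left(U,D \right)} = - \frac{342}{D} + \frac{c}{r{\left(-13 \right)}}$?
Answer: $\frac{67368566}{153} \approx 4.4032 \cdot 10^{5}$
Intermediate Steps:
$I{\left(U,D \right)} = - \frac{6}{17} - \frac{342}{D}$ ($I{\left(U,D \right)} = - \frac{342}{D} - \frac{78}{\left(-17\right) \left(-13\right)} = - \frac{342}{D} - \frac{78}{221} = - \frac{342}{D} - \frac{6}{17} = - \frac{6}{17} - \frac{342}{D}$)
$440322 + I{\left(-457,\left(L + 5\right)^{2} \right)} = 440322 - \left(\frac{6}{17} + \frac{342}{\left(4 + 5\right)^{2}}\right) = 440322 - \left(\frac{6}{17} + \frac{342}{9^{2}}\right) = 440322 - \left(\frac{6}{17} + \frac{342}{81}\right) = 440322 - \frac{700}{153} = \frac{67368566}{153}$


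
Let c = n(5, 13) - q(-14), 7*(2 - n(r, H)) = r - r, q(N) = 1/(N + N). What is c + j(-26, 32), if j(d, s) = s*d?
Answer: -23239/28 ≈ -829.96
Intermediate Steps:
q(N) = 1/(2*N)
j(d, s) = d*s
n(r, H) = 2 (n(r, H) = 2 - (r - r)/7 = 2 - 1/7*0 = 2 + 0 = 2)
c = 57/28 (c = 2 - 1/(2*(-14)) = 2 - (-1)/(2*14) = 2 - 1*(-1/28) = 2 + 1/28 = 57/28 ≈ 2.0357)
c + j(-26, 32) = 57/28 - 26*32 = 57/28 - 832 = -23239/28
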